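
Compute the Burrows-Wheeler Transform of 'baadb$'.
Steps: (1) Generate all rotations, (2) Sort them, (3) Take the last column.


Rotations (sorted):
  0: $baadb -> last char: b
  1: aadb$b -> last char: b
  2: adb$ba -> last char: a
  3: b$baad -> last char: d
  4: baadb$ -> last char: $
  5: db$baa -> last char: a


BWT = bbad$a


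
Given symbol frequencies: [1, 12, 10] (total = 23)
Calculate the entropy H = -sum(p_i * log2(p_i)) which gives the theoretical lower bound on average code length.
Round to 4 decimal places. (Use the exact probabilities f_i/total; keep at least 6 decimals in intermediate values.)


Per-symbol terms -p_i * log2(p_i) with p_i = f_i/23:
  p = 1/23 = 0.043478: log2(p) = -4.523562, -p*log2(p) = 0.196677
  p = 12/23 = 0.521739: log2(p) = -0.938599, -p*log2(p) = 0.489704
  p = 10/23 = 0.434783: log2(p) = -1.201634, -p*log2(p) = 0.522450
H = 0.196677 + 0.489704 + 0.522450 = 1.208831

H = 1.2088 bits/symbol


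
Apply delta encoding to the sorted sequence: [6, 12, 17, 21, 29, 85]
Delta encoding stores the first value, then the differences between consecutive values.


First value: 6
Deltas:
  12 - 6 = 6
  17 - 12 = 5
  21 - 17 = 4
  29 - 21 = 8
  85 - 29 = 56


Delta encoded: [6, 6, 5, 4, 8, 56]


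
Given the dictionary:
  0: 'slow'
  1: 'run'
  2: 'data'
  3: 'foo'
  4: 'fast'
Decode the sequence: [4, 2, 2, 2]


Look up each index in the dictionary:
  4 -> 'fast'
  2 -> 'data'
  2 -> 'data'
  2 -> 'data'

Decoded: "fast data data data"


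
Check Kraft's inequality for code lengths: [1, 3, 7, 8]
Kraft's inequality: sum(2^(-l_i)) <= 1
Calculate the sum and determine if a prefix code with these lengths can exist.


Sum = 2^(-1) + 2^(-3) + 2^(-7) + 2^(-8)
    = 0.5 + 0.125 + 0.0078125 + 0.00390625
    = 163/256 = 0.63671875
Since 0.63671875 <= 1, Kraft's inequality IS satisfied.
A prefix code with these lengths CAN exist.

Kraft sum = 0.63671875. Satisfied.


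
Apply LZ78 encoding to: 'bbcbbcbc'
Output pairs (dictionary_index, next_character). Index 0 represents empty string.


LZ78 encoding steps:
Dictionary: {0: ''}
Step 1: w='' (idx 0), next='b' -> output (0, 'b'), add 'b' as idx 1
Step 2: w='b' (idx 1), next='c' -> output (1, 'c'), add 'bc' as idx 2
Step 3: w='b' (idx 1), next='b' -> output (1, 'b'), add 'bb' as idx 3
Step 4: w='' (idx 0), next='c' -> output (0, 'c'), add 'c' as idx 4
Step 5: w='bc' (idx 2), end of input -> output (2, '')


Encoded: [(0, 'b'), (1, 'c'), (1, 'b'), (0, 'c'), (2, '')]


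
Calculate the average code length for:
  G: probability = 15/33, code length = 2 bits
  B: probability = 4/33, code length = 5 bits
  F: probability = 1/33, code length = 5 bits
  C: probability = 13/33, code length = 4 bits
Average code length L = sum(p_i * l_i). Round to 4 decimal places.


Weighted contributions p_i * l_i:
  G: (15/33) * 2 = 30/33
  B: (4/33) * 5 = 20/33
  F: (1/33) * 5 = 5/33
  C: (13/33) * 4 = 52/33
Sum = (30 + 20 + 5 + 52)/33 = 107/33

L = 107/33 = 3.2424 bits/symbol


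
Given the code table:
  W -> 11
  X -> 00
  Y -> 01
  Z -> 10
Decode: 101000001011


Decoding:
10 -> Z
10 -> Z
00 -> X
00 -> X
10 -> Z
11 -> W


Result: ZZXXZW


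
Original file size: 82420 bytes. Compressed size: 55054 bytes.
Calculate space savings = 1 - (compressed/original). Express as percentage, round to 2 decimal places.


ratio = compressed/original = 55054/82420 = 0.667969
savings = 1 - ratio = 1 - 0.667969 = 0.332031
as a percentage: 0.332031 * 100 = 33.2%

Space savings = 1 - 55054/82420 = 33.2%


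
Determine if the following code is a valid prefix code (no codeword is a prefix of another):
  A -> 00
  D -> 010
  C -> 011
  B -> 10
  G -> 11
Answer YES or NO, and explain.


Checking each pair (does one codeword prefix another?):
  A='00' vs D='010': no prefix
  A='00' vs C='011': no prefix
  A='00' vs B='10': no prefix
  A='00' vs G='11': no prefix
  D='010' vs A='00': no prefix
  D='010' vs C='011': no prefix
  D='010' vs B='10': no prefix
  D='010' vs G='11': no prefix
  C='011' vs A='00': no prefix
  C='011' vs D='010': no prefix
  C='011' vs B='10': no prefix
  C='011' vs G='11': no prefix
  B='10' vs A='00': no prefix
  B='10' vs D='010': no prefix
  B='10' vs C='011': no prefix
  B='10' vs G='11': no prefix
  G='11' vs A='00': no prefix
  G='11' vs D='010': no prefix
  G='11' vs C='011': no prefix
  G='11' vs B='10': no prefix
No violation found over all pairs.

YES -- this is a valid prefix code. No codeword is a prefix of any other codeword.


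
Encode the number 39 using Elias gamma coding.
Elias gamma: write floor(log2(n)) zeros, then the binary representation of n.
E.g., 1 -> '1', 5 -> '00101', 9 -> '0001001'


num_bits = floor(log2(39)) + 1 = 6
leading_zeros = num_bits - 1 = 5
binary(39) = 100111

Elias gamma(39) = '00000' + '100111' = 00000100111 (11 bits)


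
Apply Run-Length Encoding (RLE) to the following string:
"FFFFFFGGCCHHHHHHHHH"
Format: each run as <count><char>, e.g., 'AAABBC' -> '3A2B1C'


Scanning runs left to right:
  i=0: run of 'F' x 6 -> '6F'
  i=6: run of 'G' x 2 -> '2G'
  i=8: run of 'C' x 2 -> '2C'
  i=10: run of 'H' x 9 -> '9H'

RLE = 6F2G2C9H


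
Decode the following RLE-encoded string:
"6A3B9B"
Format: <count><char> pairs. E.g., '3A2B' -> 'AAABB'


Expanding each <count><char> pair:
  6A -> 'AAAAAA'
  3B -> 'BBB'
  9B -> 'BBBBBBBBB'

Decoded = AAAAAABBBBBBBBBBBB


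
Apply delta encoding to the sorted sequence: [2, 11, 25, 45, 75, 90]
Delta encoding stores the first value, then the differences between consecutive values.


First value: 2
Deltas:
  11 - 2 = 9
  25 - 11 = 14
  45 - 25 = 20
  75 - 45 = 30
  90 - 75 = 15


Delta encoded: [2, 9, 14, 20, 30, 15]


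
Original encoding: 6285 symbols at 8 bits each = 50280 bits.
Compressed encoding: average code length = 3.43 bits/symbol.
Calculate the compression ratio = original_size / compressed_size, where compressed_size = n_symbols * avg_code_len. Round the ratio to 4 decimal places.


original_size = n_symbols * orig_bits = 6285 * 8 = 50280 bits
compressed_size = n_symbols * avg_code_len = 6285 * 3.43 = 21557.55 bits
ratio = original_size / compressed_size = 50280 / 21557.55 = 2.3324

Compression ratio = 2.3324


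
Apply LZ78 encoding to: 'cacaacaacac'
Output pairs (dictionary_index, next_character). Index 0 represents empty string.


LZ78 encoding steps:
Dictionary: {0: ''}
Step 1: w='' (idx 0), next='c' -> output (0, 'c'), add 'c' as idx 1
Step 2: w='' (idx 0), next='a' -> output (0, 'a'), add 'a' as idx 2
Step 3: w='c' (idx 1), next='a' -> output (1, 'a'), add 'ca' as idx 3
Step 4: w='a' (idx 2), next='c' -> output (2, 'c'), add 'ac' as idx 4
Step 5: w='a' (idx 2), next='a' -> output (2, 'a'), add 'aa' as idx 5
Step 6: w='ca' (idx 3), next='c' -> output (3, 'c'), add 'cac' as idx 6


Encoded: [(0, 'c'), (0, 'a'), (1, 'a'), (2, 'c'), (2, 'a'), (3, 'c')]


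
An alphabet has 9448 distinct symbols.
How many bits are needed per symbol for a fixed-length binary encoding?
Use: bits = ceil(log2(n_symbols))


log2(9448) = 13.2058
Bracket: 2^13 = 8192 < 9448 <= 2^14 = 16384
So ceil(log2(9448)) = 14

bits = ceil(log2(9448)) = ceil(13.2058) = 14 bits


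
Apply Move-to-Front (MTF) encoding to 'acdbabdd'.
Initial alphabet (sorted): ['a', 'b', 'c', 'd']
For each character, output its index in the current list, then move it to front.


MTF encoding:
'a': index 0 in ['a', 'b', 'c', 'd'] -> ['a', 'b', 'c', 'd']
'c': index 2 in ['a', 'b', 'c', 'd'] -> ['c', 'a', 'b', 'd']
'd': index 3 in ['c', 'a', 'b', 'd'] -> ['d', 'c', 'a', 'b']
'b': index 3 in ['d', 'c', 'a', 'b'] -> ['b', 'd', 'c', 'a']
'a': index 3 in ['b', 'd', 'c', 'a'] -> ['a', 'b', 'd', 'c']
'b': index 1 in ['a', 'b', 'd', 'c'] -> ['b', 'a', 'd', 'c']
'd': index 2 in ['b', 'a', 'd', 'c'] -> ['d', 'b', 'a', 'c']
'd': index 0 in ['d', 'b', 'a', 'c'] -> ['d', 'b', 'a', 'c']


Output: [0, 2, 3, 3, 3, 1, 2, 0]


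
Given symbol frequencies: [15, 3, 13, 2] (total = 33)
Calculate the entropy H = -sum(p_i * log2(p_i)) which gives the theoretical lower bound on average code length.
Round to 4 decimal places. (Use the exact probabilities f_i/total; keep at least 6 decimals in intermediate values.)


Per-symbol terms -p_i * log2(p_i) with p_i = f_i/33:
  p = 15/33 = 0.454545: log2(p) = -1.137504, -p*log2(p) = 0.517047
  p = 3/33 = 0.090909: log2(p) = -3.459432, -p*log2(p) = 0.314494
  p = 13/33 = 0.393939: log2(p) = -1.343954, -p*log2(p) = 0.529437
  p = 2/33 = 0.060606: log2(p) = -4.044394, -p*log2(p) = 0.245115
H = 0.517047 + 0.314494 + 0.529437 + 0.245115 = 1.606093

H = 1.6061 bits/symbol


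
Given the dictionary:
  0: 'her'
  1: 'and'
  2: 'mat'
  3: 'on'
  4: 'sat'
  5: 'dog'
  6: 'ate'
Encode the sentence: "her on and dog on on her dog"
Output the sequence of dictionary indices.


Look up each word in the dictionary:
  'her' -> 0
  'on' -> 3
  'and' -> 1
  'dog' -> 5
  'on' -> 3
  'on' -> 3
  'her' -> 0
  'dog' -> 5

Encoded: [0, 3, 1, 5, 3, 3, 0, 5]


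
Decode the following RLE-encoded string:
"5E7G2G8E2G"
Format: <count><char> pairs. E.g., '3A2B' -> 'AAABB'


Expanding each <count><char> pair:
  5E -> 'EEEEE'
  7G -> 'GGGGGGG'
  2G -> 'GG'
  8E -> 'EEEEEEEE'
  2G -> 'GG'

Decoded = EEEEEGGGGGGGGGEEEEEEEEGG


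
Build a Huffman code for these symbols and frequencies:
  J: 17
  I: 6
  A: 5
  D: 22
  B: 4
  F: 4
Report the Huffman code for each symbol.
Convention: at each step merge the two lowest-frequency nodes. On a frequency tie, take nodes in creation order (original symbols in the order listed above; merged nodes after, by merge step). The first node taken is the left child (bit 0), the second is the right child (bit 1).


Huffman tree construction:
Step 1: Merge B(4) + F(4) = 8
Step 2: Merge A(5) + I(6) = 11
Step 3: Merge (B+F)(8) + (A+I)(11) = 19
Step 4: Merge J(17) + ((B+F)+(A+I))(19) = 36
Step 5: Merge D(22) + (J+((B+F)+(A+I)))(36) = 58
Read each symbol's code off the tree from the root (left child = 0, right child = 1).

Codes:
  J: 10 (length 2)
  I: 1111 (length 4)
  A: 1110 (length 4)
  D: 0 (length 1)
  B: 1100 (length 4)
  F: 1101 (length 4)
Average code length: 132/58 = 2.2759 bits/symbol


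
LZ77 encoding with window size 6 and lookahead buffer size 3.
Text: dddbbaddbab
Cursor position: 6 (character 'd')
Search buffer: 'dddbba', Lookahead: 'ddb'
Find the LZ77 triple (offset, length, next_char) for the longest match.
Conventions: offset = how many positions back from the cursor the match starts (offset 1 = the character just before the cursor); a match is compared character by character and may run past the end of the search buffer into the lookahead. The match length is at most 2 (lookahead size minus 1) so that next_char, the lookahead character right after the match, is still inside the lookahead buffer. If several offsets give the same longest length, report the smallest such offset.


Try each offset into the search buffer:
  offset=1 (pos 5, char 'a'): match length 0
  offset=2 (pos 4, char 'b'): match length 0
  offset=3 (pos 3, char 'b'): match length 0
  offset=4 (pos 2, char 'd'): match length 1
  offset=5 (pos 1, char 'd'): match length 2
  offset=6 (pos 0, char 'd'): match length 2
Longest match has length 2, found at offsets 5, 6; take the smallest, offset 5.
next_char = character at position 6 + 2 = 8 -> 'b'

Best match: offset=5, length=2 (matching 'dd' starting at position 1)
LZ77 triple: (5, 2, 'b')


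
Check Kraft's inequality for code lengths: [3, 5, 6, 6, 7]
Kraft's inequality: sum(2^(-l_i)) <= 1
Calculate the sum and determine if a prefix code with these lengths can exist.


Sum = 2^(-3) + 2^(-5) + 2^(-6) + 2^(-6) + 2^(-7)
    = 0.125 + 0.03125 + 0.015625 + 0.015625 + 0.0078125
    = 25/128 = 0.1953125
Since 0.1953125 <= 1, Kraft's inequality IS satisfied.
A prefix code with these lengths CAN exist.

Kraft sum = 0.1953125. Satisfied.


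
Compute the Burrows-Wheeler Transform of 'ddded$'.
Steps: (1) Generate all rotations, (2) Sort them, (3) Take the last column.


Rotations (sorted):
  0: $ddded -> last char: d
  1: d$ddde -> last char: e
  2: ddded$ -> last char: $
  3: dded$d -> last char: d
  4: ded$dd -> last char: d
  5: ed$ddd -> last char: d


BWT = de$ddd


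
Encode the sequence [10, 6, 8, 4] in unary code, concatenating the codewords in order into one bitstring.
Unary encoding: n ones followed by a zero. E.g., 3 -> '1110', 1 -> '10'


Encode each number as n ones followed by a terminating 0:
  10 -> 11111111110 (11 bits)
  6 -> 1111110 (7 bits)
  8 -> 111111110 (9 bits)
  4 -> 11110 (5 bits)
Total length = 11 + 7 + 9 + 5 = 32 bits.

Unary([10, 6, 8, 4]) = 11111111110111111011111111011110 (32 bits)


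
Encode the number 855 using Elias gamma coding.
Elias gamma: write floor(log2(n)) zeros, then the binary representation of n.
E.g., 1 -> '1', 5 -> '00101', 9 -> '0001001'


num_bits = floor(log2(855)) + 1 = 10
leading_zeros = num_bits - 1 = 9
binary(855) = 1101010111

Elias gamma(855) = '000000000' + '1101010111' = 0000000001101010111 (19 bits)


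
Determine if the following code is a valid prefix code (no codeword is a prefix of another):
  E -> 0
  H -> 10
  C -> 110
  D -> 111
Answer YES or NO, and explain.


Checking each pair (does one codeword prefix another?):
  E='0' vs H='10': no prefix
  E='0' vs C='110': no prefix
  E='0' vs D='111': no prefix
  H='10' vs E='0': no prefix
  H='10' vs C='110': no prefix
  H='10' vs D='111': no prefix
  C='110' vs E='0': no prefix
  C='110' vs H='10': no prefix
  C='110' vs D='111': no prefix
  D='111' vs E='0': no prefix
  D='111' vs H='10': no prefix
  D='111' vs C='110': no prefix
No violation found over all pairs.

YES -- this is a valid prefix code. No codeword is a prefix of any other codeword.


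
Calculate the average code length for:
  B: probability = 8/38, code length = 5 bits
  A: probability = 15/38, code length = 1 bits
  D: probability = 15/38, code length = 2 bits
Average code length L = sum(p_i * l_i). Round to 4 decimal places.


Weighted contributions p_i * l_i:
  B: (8/38) * 5 = 40/38
  A: (15/38) * 1 = 15/38
  D: (15/38) * 2 = 30/38
Sum = (40 + 15 + 30)/38 = 85/38

L = 85/38 = 2.2368 bits/symbol


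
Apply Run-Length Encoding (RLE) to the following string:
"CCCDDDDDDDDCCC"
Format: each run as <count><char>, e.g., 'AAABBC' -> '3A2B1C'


Scanning runs left to right:
  i=0: run of 'C' x 3 -> '3C'
  i=3: run of 'D' x 8 -> '8D'
  i=11: run of 'C' x 3 -> '3C'

RLE = 3C8D3C


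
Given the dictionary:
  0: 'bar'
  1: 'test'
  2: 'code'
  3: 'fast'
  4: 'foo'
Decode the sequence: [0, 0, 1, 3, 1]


Look up each index in the dictionary:
  0 -> 'bar'
  0 -> 'bar'
  1 -> 'test'
  3 -> 'fast'
  1 -> 'test'

Decoded: "bar bar test fast test"


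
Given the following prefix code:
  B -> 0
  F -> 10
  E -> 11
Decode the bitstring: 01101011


Decoding step by step:
Bits 0 -> B
Bits 11 -> E
Bits 0 -> B
Bits 10 -> F
Bits 11 -> E


Decoded message: BEBFE


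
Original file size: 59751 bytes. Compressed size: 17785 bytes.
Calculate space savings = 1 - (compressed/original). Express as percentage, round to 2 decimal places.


ratio = compressed/original = 17785/59751 = 0.297652
savings = 1 - ratio = 1 - 0.297652 = 0.702348
as a percentage: 0.702348 * 100 = 70.23%

Space savings = 1 - 17785/59751 = 70.23%


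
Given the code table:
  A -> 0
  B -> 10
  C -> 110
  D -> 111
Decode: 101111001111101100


Decoding:
10 -> B
111 -> D
10 -> B
0 -> A
111 -> D
110 -> C
110 -> C
0 -> A


Result: BDBADCCA


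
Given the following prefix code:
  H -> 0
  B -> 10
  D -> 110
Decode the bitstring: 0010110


Decoding step by step:
Bits 0 -> H
Bits 0 -> H
Bits 10 -> B
Bits 110 -> D


Decoded message: HHBD


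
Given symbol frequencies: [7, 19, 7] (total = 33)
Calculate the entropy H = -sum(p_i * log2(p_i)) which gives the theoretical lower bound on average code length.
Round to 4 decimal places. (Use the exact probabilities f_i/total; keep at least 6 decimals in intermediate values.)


Per-symbol terms -p_i * log2(p_i) with p_i = f_i/33:
  p = 7/33 = 0.212121: log2(p) = -2.237039, -p*log2(p) = 0.474523
  p = 19/33 = 0.575758: log2(p) = -0.796467, -p*log2(p) = 0.458572
  p = 7/33 = 0.212121: log2(p) = -2.237039, -p*log2(p) = 0.474523
H = 0.474523 + 0.458572 + 0.474523 = 1.407618

H = 1.4076 bits/symbol


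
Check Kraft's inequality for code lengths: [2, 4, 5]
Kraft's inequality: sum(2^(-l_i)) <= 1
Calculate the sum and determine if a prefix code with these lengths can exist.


Sum = 2^(-2) + 2^(-4) + 2^(-5)
    = 0.25 + 0.0625 + 0.03125
    = 11/32 = 0.34375
Since 0.34375 <= 1, Kraft's inequality IS satisfied.
A prefix code with these lengths CAN exist.

Kraft sum = 0.34375. Satisfied.


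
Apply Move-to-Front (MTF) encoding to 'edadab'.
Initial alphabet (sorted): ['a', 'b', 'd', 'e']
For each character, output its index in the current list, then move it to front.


MTF encoding:
'e': index 3 in ['a', 'b', 'd', 'e'] -> ['e', 'a', 'b', 'd']
'd': index 3 in ['e', 'a', 'b', 'd'] -> ['d', 'e', 'a', 'b']
'a': index 2 in ['d', 'e', 'a', 'b'] -> ['a', 'd', 'e', 'b']
'd': index 1 in ['a', 'd', 'e', 'b'] -> ['d', 'a', 'e', 'b']
'a': index 1 in ['d', 'a', 'e', 'b'] -> ['a', 'd', 'e', 'b']
'b': index 3 in ['a', 'd', 'e', 'b'] -> ['b', 'a', 'd', 'e']


Output: [3, 3, 2, 1, 1, 3]


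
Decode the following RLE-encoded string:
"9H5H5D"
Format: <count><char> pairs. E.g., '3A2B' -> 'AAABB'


Expanding each <count><char> pair:
  9H -> 'HHHHHHHHH'
  5H -> 'HHHHH'
  5D -> 'DDDDD'

Decoded = HHHHHHHHHHHHHHDDDDD


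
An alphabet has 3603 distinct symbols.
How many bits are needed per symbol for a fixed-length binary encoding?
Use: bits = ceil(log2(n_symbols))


log2(3603) = 11.815
Bracket: 2^11 = 2048 < 3603 <= 2^12 = 4096
So ceil(log2(3603)) = 12

bits = ceil(log2(3603)) = ceil(11.815) = 12 bits


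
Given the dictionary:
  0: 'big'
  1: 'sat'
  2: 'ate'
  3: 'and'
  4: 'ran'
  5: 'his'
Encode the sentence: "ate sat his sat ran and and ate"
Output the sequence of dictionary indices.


Look up each word in the dictionary:
  'ate' -> 2
  'sat' -> 1
  'his' -> 5
  'sat' -> 1
  'ran' -> 4
  'and' -> 3
  'and' -> 3
  'ate' -> 2

Encoded: [2, 1, 5, 1, 4, 3, 3, 2]


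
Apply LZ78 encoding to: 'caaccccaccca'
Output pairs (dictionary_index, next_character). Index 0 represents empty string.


LZ78 encoding steps:
Dictionary: {0: ''}
Step 1: w='' (idx 0), next='c' -> output (0, 'c'), add 'c' as idx 1
Step 2: w='' (idx 0), next='a' -> output (0, 'a'), add 'a' as idx 2
Step 3: w='a' (idx 2), next='c' -> output (2, 'c'), add 'ac' as idx 3
Step 4: w='c' (idx 1), next='c' -> output (1, 'c'), add 'cc' as idx 4
Step 5: w='c' (idx 1), next='a' -> output (1, 'a'), add 'ca' as idx 5
Step 6: w='cc' (idx 4), next='c' -> output (4, 'c'), add 'ccc' as idx 6
Step 7: w='a' (idx 2), end of input -> output (2, '')


Encoded: [(0, 'c'), (0, 'a'), (2, 'c'), (1, 'c'), (1, 'a'), (4, 'c'), (2, '')]


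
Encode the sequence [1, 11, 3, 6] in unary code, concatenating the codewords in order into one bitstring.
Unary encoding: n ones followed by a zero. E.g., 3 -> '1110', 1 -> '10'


Encode each number as n ones followed by a terminating 0:
  1 -> 10 (2 bits)
  11 -> 111111111110 (12 bits)
  3 -> 1110 (4 bits)
  6 -> 1111110 (7 bits)
Total length = 2 + 12 + 4 + 7 = 25 bits.

Unary([1, 11, 3, 6]) = 1011111111111011101111110 (25 bits)


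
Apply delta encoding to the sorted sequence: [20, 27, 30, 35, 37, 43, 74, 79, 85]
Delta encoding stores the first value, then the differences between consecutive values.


First value: 20
Deltas:
  27 - 20 = 7
  30 - 27 = 3
  35 - 30 = 5
  37 - 35 = 2
  43 - 37 = 6
  74 - 43 = 31
  79 - 74 = 5
  85 - 79 = 6


Delta encoded: [20, 7, 3, 5, 2, 6, 31, 5, 6]


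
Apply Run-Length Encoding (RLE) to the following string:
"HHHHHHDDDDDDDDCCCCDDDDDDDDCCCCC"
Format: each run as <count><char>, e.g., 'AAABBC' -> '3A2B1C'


Scanning runs left to right:
  i=0: run of 'H' x 6 -> '6H'
  i=6: run of 'D' x 8 -> '8D'
  i=14: run of 'C' x 4 -> '4C'
  i=18: run of 'D' x 8 -> '8D'
  i=26: run of 'C' x 5 -> '5C'

RLE = 6H8D4C8D5C


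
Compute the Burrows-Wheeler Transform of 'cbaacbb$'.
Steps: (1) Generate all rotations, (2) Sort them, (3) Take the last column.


Rotations (sorted):
  0: $cbaacbb -> last char: b
  1: aacbb$cb -> last char: b
  2: acbb$cba -> last char: a
  3: b$cbaacb -> last char: b
  4: baacbb$c -> last char: c
  5: bb$cbaac -> last char: c
  6: cbaacbb$ -> last char: $
  7: cbb$cbaa -> last char: a


BWT = bbabcc$a


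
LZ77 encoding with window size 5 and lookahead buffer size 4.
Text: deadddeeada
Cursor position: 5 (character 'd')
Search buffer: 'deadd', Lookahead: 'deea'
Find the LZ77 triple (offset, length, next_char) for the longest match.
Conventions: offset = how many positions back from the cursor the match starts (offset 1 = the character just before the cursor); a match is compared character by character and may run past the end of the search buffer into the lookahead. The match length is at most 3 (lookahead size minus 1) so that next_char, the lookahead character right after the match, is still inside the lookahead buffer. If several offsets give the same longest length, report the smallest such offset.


Try each offset into the search buffer:
  offset=1 (pos 4, char 'd'): match length 1
  offset=2 (pos 3, char 'd'): match length 1
  offset=3 (pos 2, char 'a'): match length 0
  offset=4 (pos 1, char 'e'): match length 0
  offset=5 (pos 0, char 'd'): match length 2
Longest match has length 2 at offset 5.
next_char = character at position 5 + 2 = 7 -> 'e'

Best match: offset=5, length=2 (matching 'de' starting at position 0)
LZ77 triple: (5, 2, 'e')


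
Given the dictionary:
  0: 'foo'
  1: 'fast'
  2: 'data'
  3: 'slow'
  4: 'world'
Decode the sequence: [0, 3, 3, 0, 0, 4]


Look up each index in the dictionary:
  0 -> 'foo'
  3 -> 'slow'
  3 -> 'slow'
  0 -> 'foo'
  0 -> 'foo'
  4 -> 'world'

Decoded: "foo slow slow foo foo world"


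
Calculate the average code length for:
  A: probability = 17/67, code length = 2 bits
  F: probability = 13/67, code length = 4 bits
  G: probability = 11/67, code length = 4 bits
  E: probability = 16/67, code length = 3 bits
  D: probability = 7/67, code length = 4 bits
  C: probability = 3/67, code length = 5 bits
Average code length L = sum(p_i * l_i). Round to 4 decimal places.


Weighted contributions p_i * l_i:
  A: (17/67) * 2 = 34/67
  F: (13/67) * 4 = 52/67
  G: (11/67) * 4 = 44/67
  E: (16/67) * 3 = 48/67
  D: (7/67) * 4 = 28/67
  C: (3/67) * 5 = 15/67
Sum = (34 + 52 + 44 + 48 + 28 + 15)/67 = 221/67

L = 221/67 = 3.2985 bits/symbol


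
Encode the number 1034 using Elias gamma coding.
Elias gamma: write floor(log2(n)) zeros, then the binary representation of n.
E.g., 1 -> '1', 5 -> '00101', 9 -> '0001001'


num_bits = floor(log2(1034)) + 1 = 11
leading_zeros = num_bits - 1 = 10
binary(1034) = 10000001010

Elias gamma(1034) = '0000000000' + '10000001010' = 000000000010000001010 (21 bits)


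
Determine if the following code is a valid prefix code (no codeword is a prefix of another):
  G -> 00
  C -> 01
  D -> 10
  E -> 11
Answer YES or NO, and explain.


Checking each pair (does one codeword prefix another?):
  G='00' vs C='01': no prefix
  G='00' vs D='10': no prefix
  G='00' vs E='11': no prefix
  C='01' vs G='00': no prefix
  C='01' vs D='10': no prefix
  C='01' vs E='11': no prefix
  D='10' vs G='00': no prefix
  D='10' vs C='01': no prefix
  D='10' vs E='11': no prefix
  E='11' vs G='00': no prefix
  E='11' vs C='01': no prefix
  E='11' vs D='10': no prefix
No violation found over all pairs.

YES -- this is a valid prefix code. No codeword is a prefix of any other codeword.


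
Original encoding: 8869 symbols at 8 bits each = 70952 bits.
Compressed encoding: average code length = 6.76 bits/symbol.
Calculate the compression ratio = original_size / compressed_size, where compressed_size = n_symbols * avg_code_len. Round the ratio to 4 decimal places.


original_size = n_symbols * orig_bits = 8869 * 8 = 70952 bits
compressed_size = n_symbols * avg_code_len = 8869 * 6.76 = 59954.44 bits
ratio = original_size / compressed_size = 70952 / 59954.44 = 1.1834

Compression ratio = 1.1834


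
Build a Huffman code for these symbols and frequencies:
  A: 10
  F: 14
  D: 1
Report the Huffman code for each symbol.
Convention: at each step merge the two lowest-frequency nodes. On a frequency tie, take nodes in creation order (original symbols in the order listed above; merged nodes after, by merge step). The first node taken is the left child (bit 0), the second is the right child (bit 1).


Huffman tree construction:
Step 1: Merge D(1) + A(10) = 11
Step 2: Merge (D+A)(11) + F(14) = 25
Read each symbol's code off the tree from the root (left child = 0, right child = 1).

Codes:
  A: 01 (length 2)
  F: 1 (length 1)
  D: 00 (length 2)
Average code length: 36/25 = 1.4400 bits/symbol


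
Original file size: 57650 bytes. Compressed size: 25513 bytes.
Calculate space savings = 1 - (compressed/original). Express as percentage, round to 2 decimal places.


ratio = compressed/original = 25513/57650 = 0.44255
savings = 1 - ratio = 1 - 0.44255 = 0.55745
as a percentage: 0.55745 * 100 = 55.75%

Space savings = 1 - 25513/57650 = 55.75%


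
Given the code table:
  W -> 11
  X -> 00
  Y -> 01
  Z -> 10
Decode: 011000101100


Decoding:
01 -> Y
10 -> Z
00 -> X
10 -> Z
11 -> W
00 -> X


Result: YZXZWX


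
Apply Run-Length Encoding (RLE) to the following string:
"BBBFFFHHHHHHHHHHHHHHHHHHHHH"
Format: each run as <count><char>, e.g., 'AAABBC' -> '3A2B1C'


Scanning runs left to right:
  i=0: run of 'B' x 3 -> '3B'
  i=3: run of 'F' x 3 -> '3F'
  i=6: run of 'H' x 21 -> '21H'

RLE = 3B3F21H


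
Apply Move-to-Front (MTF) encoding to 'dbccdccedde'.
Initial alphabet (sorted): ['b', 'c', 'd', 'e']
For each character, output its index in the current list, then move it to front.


MTF encoding:
'd': index 2 in ['b', 'c', 'd', 'e'] -> ['d', 'b', 'c', 'e']
'b': index 1 in ['d', 'b', 'c', 'e'] -> ['b', 'd', 'c', 'e']
'c': index 2 in ['b', 'd', 'c', 'e'] -> ['c', 'b', 'd', 'e']
'c': index 0 in ['c', 'b', 'd', 'e'] -> ['c', 'b', 'd', 'e']
'd': index 2 in ['c', 'b', 'd', 'e'] -> ['d', 'c', 'b', 'e']
'c': index 1 in ['d', 'c', 'b', 'e'] -> ['c', 'd', 'b', 'e']
'c': index 0 in ['c', 'd', 'b', 'e'] -> ['c', 'd', 'b', 'e']
'e': index 3 in ['c', 'd', 'b', 'e'] -> ['e', 'c', 'd', 'b']
'd': index 2 in ['e', 'c', 'd', 'b'] -> ['d', 'e', 'c', 'b']
'd': index 0 in ['d', 'e', 'c', 'b'] -> ['d', 'e', 'c', 'b']
'e': index 1 in ['d', 'e', 'c', 'b'] -> ['e', 'd', 'c', 'b']


Output: [2, 1, 2, 0, 2, 1, 0, 3, 2, 0, 1]


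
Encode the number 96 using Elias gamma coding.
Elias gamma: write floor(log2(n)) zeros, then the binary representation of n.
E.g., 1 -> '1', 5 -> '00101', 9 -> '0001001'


num_bits = floor(log2(96)) + 1 = 7
leading_zeros = num_bits - 1 = 6
binary(96) = 1100000

Elias gamma(96) = '000000' + '1100000' = 0000001100000 (13 bits)


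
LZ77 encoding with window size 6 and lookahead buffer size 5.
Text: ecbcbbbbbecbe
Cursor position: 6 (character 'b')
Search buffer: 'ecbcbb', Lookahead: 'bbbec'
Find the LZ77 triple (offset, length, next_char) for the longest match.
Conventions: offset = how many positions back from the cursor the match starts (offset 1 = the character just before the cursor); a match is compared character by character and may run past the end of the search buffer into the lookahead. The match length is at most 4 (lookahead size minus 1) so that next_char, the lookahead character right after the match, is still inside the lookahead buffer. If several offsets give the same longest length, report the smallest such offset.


Try each offset into the search buffer:
  offset=1 (pos 5, char 'b'): match length 3
  offset=2 (pos 4, char 'b'): match length 3
  offset=3 (pos 3, char 'c'): match length 0
  offset=4 (pos 2, char 'b'): match length 1
  offset=5 (pos 1, char 'c'): match length 0
  offset=6 (pos 0, char 'e'): match length 0
Longest match has length 3, found at offsets 1, 2; take the smallest, offset 1.
next_char = character at position 6 + 3 = 9 -> 'e'

Best match: offset=1, length=3 (matching 'bbb' starting at position 5)
LZ77 triple: (1, 3, 'e')


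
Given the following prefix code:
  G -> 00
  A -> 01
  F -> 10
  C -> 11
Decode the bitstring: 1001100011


Decoding step by step:
Bits 10 -> F
Bits 01 -> A
Bits 10 -> F
Bits 00 -> G
Bits 11 -> C


Decoded message: FAFGC


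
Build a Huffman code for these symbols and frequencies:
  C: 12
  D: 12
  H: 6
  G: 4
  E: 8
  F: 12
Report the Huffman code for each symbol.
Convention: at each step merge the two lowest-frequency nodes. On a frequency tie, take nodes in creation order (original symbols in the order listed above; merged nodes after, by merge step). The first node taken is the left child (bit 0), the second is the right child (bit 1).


Huffman tree construction:
Step 1: Merge G(4) + H(6) = 10
Step 2: Merge E(8) + (G+H)(10) = 18
Step 3: Merge C(12) + D(12) = 24
Step 4: Merge F(12) + (E+(G+H))(18) = 30
Step 5: Merge (C+D)(24) + (F+(E+(G+H)))(30) = 54
Read each symbol's code off the tree from the root (left child = 0, right child = 1).

Codes:
  C: 00 (length 2)
  D: 01 (length 2)
  H: 1111 (length 4)
  G: 1110 (length 4)
  E: 110 (length 3)
  F: 10 (length 2)
Average code length: 136/54 = 2.5185 bits/symbol


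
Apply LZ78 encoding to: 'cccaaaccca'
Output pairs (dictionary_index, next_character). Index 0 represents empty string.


LZ78 encoding steps:
Dictionary: {0: ''}
Step 1: w='' (idx 0), next='c' -> output (0, 'c'), add 'c' as idx 1
Step 2: w='c' (idx 1), next='c' -> output (1, 'c'), add 'cc' as idx 2
Step 3: w='' (idx 0), next='a' -> output (0, 'a'), add 'a' as idx 3
Step 4: w='a' (idx 3), next='a' -> output (3, 'a'), add 'aa' as idx 4
Step 5: w='cc' (idx 2), next='c' -> output (2, 'c'), add 'ccc' as idx 5
Step 6: w='a' (idx 3), end of input -> output (3, '')


Encoded: [(0, 'c'), (1, 'c'), (0, 'a'), (3, 'a'), (2, 'c'), (3, '')]


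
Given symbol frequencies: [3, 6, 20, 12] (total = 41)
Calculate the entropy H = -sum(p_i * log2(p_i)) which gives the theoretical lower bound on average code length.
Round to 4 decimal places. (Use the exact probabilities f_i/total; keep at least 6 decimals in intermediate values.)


Per-symbol terms -p_i * log2(p_i) with p_i = f_i/41:
  p = 3/41 = 0.073171: log2(p) = -3.772590, -p*log2(p) = 0.276043
  p = 6/41 = 0.146341: log2(p) = -2.772590, -p*log2(p) = 0.405745
  p = 20/41 = 0.487805: log2(p) = -1.035624, -p*log2(p) = 0.505182
  p = 12/41 = 0.292683: log2(p) = -1.772590, -p*log2(p) = 0.518807
H = 0.276043 + 0.405745 + 0.505182 + 0.518807 = 1.705777

H = 1.7058 bits/symbol


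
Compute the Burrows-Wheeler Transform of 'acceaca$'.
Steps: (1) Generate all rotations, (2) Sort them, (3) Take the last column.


Rotations (sorted):
  0: $acceaca -> last char: a
  1: a$acceac -> last char: c
  2: aca$acce -> last char: e
  3: acceaca$ -> last char: $
  4: ca$accea -> last char: a
  5: cceaca$a -> last char: a
  6: ceaca$ac -> last char: c
  7: eaca$acc -> last char: c


BWT = ace$aacc


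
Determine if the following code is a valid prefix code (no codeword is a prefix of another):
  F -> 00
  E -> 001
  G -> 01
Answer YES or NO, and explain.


Checking each pair (does one codeword prefix another?):
  F='00' vs E='001': prefix -- VIOLATION

NO -- this is NOT a valid prefix code. F (00) is a prefix of E (001).


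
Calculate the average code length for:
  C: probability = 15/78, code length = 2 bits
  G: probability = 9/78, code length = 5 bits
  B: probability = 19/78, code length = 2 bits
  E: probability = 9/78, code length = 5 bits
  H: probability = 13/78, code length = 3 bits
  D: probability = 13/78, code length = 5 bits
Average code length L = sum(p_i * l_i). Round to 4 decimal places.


Weighted contributions p_i * l_i:
  C: (15/78) * 2 = 30/78
  G: (9/78) * 5 = 45/78
  B: (19/78) * 2 = 38/78
  E: (9/78) * 5 = 45/78
  H: (13/78) * 3 = 39/78
  D: (13/78) * 5 = 65/78
Sum = (30 + 45 + 38 + 45 + 39 + 65)/78 = 262/78

L = 262/78 = 3.3590 bits/symbol


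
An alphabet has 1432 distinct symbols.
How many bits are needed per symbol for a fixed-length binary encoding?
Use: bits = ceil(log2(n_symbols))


log2(1432) = 10.4838
Bracket: 2^10 = 1024 < 1432 <= 2^11 = 2048
So ceil(log2(1432)) = 11

bits = ceil(log2(1432)) = ceil(10.4838) = 11 bits


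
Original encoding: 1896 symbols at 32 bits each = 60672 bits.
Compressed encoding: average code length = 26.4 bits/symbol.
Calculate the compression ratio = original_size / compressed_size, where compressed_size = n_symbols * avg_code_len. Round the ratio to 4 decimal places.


original_size = n_symbols * orig_bits = 1896 * 32 = 60672 bits
compressed_size = n_symbols * avg_code_len = 1896 * 26.4 = 50054.4 bits
ratio = original_size / compressed_size = 60672 / 50054.4 = 1.2121

Compression ratio = 1.2121


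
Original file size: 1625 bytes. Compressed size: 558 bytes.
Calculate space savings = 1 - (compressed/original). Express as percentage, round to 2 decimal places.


ratio = compressed/original = 558/1625 = 0.343385
savings = 1 - ratio = 1 - 0.343385 = 0.656615
as a percentage: 0.656615 * 100 = 65.66%

Space savings = 1 - 558/1625 = 65.66%


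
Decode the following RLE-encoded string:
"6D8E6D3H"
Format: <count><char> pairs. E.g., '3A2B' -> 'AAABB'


Expanding each <count><char> pair:
  6D -> 'DDDDDD'
  8E -> 'EEEEEEEE'
  6D -> 'DDDDDD'
  3H -> 'HHH'

Decoded = DDDDDDEEEEEEEEDDDDDDHHH


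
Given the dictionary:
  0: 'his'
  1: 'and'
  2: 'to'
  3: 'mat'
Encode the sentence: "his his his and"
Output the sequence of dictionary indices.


Look up each word in the dictionary:
  'his' -> 0
  'his' -> 0
  'his' -> 0
  'and' -> 1

Encoded: [0, 0, 0, 1]


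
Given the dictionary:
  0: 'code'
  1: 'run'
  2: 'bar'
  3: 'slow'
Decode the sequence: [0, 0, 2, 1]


Look up each index in the dictionary:
  0 -> 'code'
  0 -> 'code'
  2 -> 'bar'
  1 -> 'run'

Decoded: "code code bar run"


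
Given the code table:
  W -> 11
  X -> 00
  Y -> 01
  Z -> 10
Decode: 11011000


Decoding:
11 -> W
01 -> Y
10 -> Z
00 -> X


Result: WYZX


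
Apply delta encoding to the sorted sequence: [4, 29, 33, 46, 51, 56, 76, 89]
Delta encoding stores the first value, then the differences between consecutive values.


First value: 4
Deltas:
  29 - 4 = 25
  33 - 29 = 4
  46 - 33 = 13
  51 - 46 = 5
  56 - 51 = 5
  76 - 56 = 20
  89 - 76 = 13


Delta encoded: [4, 25, 4, 13, 5, 5, 20, 13]


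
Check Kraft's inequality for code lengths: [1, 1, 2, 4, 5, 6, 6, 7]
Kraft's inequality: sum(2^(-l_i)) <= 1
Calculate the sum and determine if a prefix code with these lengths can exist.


Sum = 2^(-1) + 2^(-1) + 2^(-2) + 2^(-4) + 2^(-5) + 2^(-6) + 2^(-6) + 2^(-7)
    = 0.5 + 0.5 + 0.25 + 0.0625 + 0.03125 + 0.015625 + 0.015625 + 0.0078125
    = 177/128 = 1.3828125
Since 1.3828125 > 1, Kraft's inequality is NOT satisfied.
A prefix code with these lengths CANNOT exist.

Kraft sum = 1.3828125. Not satisfied.


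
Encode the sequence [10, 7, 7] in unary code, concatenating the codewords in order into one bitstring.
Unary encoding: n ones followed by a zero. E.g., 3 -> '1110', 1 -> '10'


Encode each number as n ones followed by a terminating 0:
  10 -> 11111111110 (11 bits)
  7 -> 11111110 (8 bits)
  7 -> 11111110 (8 bits)
Total length = 11 + 8 + 8 = 27 bits.

Unary([10, 7, 7]) = 111111111101111111011111110 (27 bits)


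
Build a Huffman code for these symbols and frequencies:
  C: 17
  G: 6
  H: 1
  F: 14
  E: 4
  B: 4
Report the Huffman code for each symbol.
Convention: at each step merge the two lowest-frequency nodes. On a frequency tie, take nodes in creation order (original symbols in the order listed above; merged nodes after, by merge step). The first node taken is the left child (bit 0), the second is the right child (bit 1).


Huffman tree construction:
Step 1: Merge H(1) + E(4) = 5
Step 2: Merge B(4) + (H+E)(5) = 9
Step 3: Merge G(6) + (B+(H+E))(9) = 15
Step 4: Merge F(14) + (G+(B+(H+E)))(15) = 29
Step 5: Merge C(17) + (F+(G+(B+(H+E))))(29) = 46
Read each symbol's code off the tree from the root (left child = 0, right child = 1).

Codes:
  C: 0 (length 1)
  G: 110 (length 3)
  H: 11110 (length 5)
  F: 10 (length 2)
  E: 11111 (length 5)
  B: 1110 (length 4)
Average code length: 104/46 = 2.2609 bits/symbol


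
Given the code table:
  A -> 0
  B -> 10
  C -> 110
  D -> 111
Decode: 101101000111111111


Decoding:
10 -> B
110 -> C
10 -> B
0 -> A
0 -> A
111 -> D
111 -> D
111 -> D


Result: BCBAADDD


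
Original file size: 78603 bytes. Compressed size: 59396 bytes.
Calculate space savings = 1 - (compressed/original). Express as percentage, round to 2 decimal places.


ratio = compressed/original = 59396/78603 = 0.755645
savings = 1 - ratio = 1 - 0.755645 = 0.244355
as a percentage: 0.244355 * 100 = 24.44%

Space savings = 1 - 59396/78603 = 24.44%


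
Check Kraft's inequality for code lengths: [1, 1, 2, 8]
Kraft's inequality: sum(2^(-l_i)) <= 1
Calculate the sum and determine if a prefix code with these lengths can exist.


Sum = 2^(-1) + 2^(-1) + 2^(-2) + 2^(-8)
    = 0.5 + 0.5 + 0.25 + 0.00390625
    = 321/256 = 1.25390625
Since 1.25390625 > 1, Kraft's inequality is NOT satisfied.
A prefix code with these lengths CANNOT exist.

Kraft sum = 1.25390625. Not satisfied.


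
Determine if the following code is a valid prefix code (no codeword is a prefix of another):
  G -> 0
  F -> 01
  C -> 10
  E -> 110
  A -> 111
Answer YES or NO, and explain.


Checking each pair (does one codeword prefix another?):
  G='0' vs F='01': prefix -- VIOLATION

NO -- this is NOT a valid prefix code. G (0) is a prefix of F (01).


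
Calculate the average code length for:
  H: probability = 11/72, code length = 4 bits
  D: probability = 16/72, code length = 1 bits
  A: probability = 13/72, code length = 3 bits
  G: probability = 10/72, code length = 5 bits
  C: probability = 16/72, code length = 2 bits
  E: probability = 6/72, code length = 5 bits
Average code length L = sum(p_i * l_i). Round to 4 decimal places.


Weighted contributions p_i * l_i:
  H: (11/72) * 4 = 44/72
  D: (16/72) * 1 = 16/72
  A: (13/72) * 3 = 39/72
  G: (10/72) * 5 = 50/72
  C: (16/72) * 2 = 32/72
  E: (6/72) * 5 = 30/72
Sum = (44 + 16 + 39 + 50 + 32 + 30)/72 = 211/72

L = 211/72 = 2.9306 bits/symbol


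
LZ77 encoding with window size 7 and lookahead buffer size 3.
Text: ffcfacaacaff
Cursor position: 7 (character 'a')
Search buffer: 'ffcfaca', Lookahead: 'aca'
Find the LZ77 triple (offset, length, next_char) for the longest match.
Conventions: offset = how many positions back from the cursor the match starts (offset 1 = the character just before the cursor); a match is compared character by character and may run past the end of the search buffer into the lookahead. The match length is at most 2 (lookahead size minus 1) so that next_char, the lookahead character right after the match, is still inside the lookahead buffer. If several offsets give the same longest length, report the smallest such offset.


Try each offset into the search buffer:
  offset=1 (pos 6, char 'a'): match length 1
  offset=2 (pos 5, char 'c'): match length 0
  offset=3 (pos 4, char 'a'): match length 2
  offset=4 (pos 3, char 'f'): match length 0
  offset=5 (pos 2, char 'c'): match length 0
  offset=6 (pos 1, char 'f'): match length 0
  offset=7 (pos 0, char 'f'): match length 0
Longest match has length 2 at offset 3.
next_char = character at position 7 + 2 = 9 -> 'a'

Best match: offset=3, length=2 (matching 'ac' starting at position 4)
LZ77 triple: (3, 2, 'a')


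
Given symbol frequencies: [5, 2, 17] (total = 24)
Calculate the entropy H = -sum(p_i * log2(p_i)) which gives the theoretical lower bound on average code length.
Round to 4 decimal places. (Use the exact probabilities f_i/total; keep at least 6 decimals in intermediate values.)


Per-symbol terms -p_i * log2(p_i) with p_i = f_i/24:
  p = 5/24 = 0.208333: log2(p) = -2.263034, -p*log2(p) = 0.471466
  p = 2/24 = 0.083333: log2(p) = -3.584963, -p*log2(p) = 0.298747
  p = 17/24 = 0.708333: log2(p) = -0.497500, -p*log2(p) = 0.352396
H = 0.471466 + 0.298747 + 0.352396 = 1.122609

H = 1.1226 bits/symbol
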